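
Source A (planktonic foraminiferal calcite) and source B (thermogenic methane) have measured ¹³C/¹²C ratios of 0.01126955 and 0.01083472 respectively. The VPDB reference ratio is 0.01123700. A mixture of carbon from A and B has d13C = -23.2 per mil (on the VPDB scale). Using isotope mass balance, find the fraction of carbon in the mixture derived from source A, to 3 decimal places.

δ_A = (0.01126955/0.01123700 − 1)×1000 = (1.002897 − 1)×1000 = 2.897 per mil
δ_B = (0.01083472/0.01123700 − 1)×1000 = (0.964200 − 1)×1000 = -35.800 per mil
f_A = (δ_mix − δ_B)/(δ_A − δ_B) = (-23.2 − (-35.800))/(2.897 − (-35.800))
f_A = 12.600 / 38.696 = 0.3256

0.326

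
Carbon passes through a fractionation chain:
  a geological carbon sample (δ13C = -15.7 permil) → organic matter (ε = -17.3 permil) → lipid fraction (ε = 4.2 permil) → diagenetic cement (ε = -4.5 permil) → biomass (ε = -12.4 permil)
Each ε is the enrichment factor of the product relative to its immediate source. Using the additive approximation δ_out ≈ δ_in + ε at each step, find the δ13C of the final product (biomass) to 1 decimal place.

step 1: δ ≈ -15.7 + (-17.3) = -33.0 permil
step 2: δ ≈ -33.0 + (4.2) = -28.8 permil
step 3: δ ≈ -28.8 + (-4.5) = -33.3 permil
step 4: δ ≈ -33.3 + (-12.4) = -45.7 permil

-45.7 permil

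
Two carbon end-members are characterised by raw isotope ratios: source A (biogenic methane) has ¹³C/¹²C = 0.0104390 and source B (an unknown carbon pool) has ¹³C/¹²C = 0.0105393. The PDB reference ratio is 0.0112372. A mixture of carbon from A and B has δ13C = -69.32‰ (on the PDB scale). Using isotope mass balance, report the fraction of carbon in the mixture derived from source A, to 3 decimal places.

0.808

δ_A = (0.0104390/0.0112372 − 1)×1000 = (0.928968 − 1)×1000 = -71.032‰
δ_B = (0.0105393/0.0112372 − 1)×1000 = (0.937894 − 1)×1000 = -62.106‰
f_A = (δ_mix − δ_B)/(δ_A − δ_B) = (-69.32 − (-62.106))/(-71.032 − (-62.106))
f_A = -7.214 / -8.926 = 0.8082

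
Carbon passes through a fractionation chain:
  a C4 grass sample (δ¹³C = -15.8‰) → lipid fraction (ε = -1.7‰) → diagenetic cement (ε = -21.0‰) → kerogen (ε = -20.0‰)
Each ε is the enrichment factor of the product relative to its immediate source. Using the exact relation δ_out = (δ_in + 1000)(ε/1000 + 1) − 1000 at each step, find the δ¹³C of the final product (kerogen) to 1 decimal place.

step 1: δ = (-15.80 + 1000)·(-1.7/1000 + 1) − 1000 = -17.47‰
step 2: δ = (-17.47 + 1000)·(-21.0/1000 + 1) − 1000 = -38.11‰
step 3: δ = (-38.11 + 1000)·(-20.0/1000 + 1) − 1000 = -57.34‰

-57.3‰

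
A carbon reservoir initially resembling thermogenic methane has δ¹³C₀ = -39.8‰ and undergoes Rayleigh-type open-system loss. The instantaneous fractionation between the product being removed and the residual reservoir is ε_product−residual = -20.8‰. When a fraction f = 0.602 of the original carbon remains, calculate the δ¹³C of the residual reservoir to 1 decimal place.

-29.6‰

Rayleigh residual: δ_res = (δ₀ + 1000)·f^(α−1) − 1000
α = ε/1000 + 1 = 0.97920, so α − 1 = -0.02080
f^(α−1) = 0.602^(-0.02080) = 1.010612
δ_res = (-39.8 + 1000) × 1.010612 − 1000 = 970.390 − 1000 = -29.61‰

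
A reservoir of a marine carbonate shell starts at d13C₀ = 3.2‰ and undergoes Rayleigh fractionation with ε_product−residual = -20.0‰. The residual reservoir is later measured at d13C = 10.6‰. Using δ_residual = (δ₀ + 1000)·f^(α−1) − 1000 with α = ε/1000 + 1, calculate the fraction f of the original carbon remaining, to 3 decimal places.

0.692

α − 1 = ε/1000 = -0.0200
(δ_res + 1000)/(δ₀ + 1000) = (10.6 + 1000)/(3.2 + 1000) = 1010.6/1003.2 = 1.007376
f = 1.007376^(1/-0.0200) = exp(ln(1.007376)/-0.0200) = exp(0.00735/-0.0200)
f = exp(-0.3675) = 0.6925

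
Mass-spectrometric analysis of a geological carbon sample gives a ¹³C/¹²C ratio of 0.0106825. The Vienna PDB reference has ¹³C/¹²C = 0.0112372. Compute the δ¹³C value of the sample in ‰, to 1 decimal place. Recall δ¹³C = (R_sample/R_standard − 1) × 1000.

δ¹³C = (R_sample / R_standard − 1) × 1000
R_sample / R_standard = 0.0106825 / 0.0112372 = 0.950637
δ¹³C = (0.950637 − 1) × 1000 = -49.36‰

-49.4‰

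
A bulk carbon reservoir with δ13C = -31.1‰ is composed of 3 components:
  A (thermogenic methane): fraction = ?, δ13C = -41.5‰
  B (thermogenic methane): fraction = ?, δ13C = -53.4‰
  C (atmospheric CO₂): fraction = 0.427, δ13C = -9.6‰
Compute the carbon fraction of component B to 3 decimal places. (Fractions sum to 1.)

0.271

Let f_B and f_A be the unknown fractions; fractions sum to 1 so f_B + f_A = 0.573.
Mass balance: Σ fᵢ·δᵢ = δ_bulk ⇒ f_B·(-53.4) + f_A·(-41.5) = -31.1 − (-4.099) = -27.001
Substitute f_A = 0.573 − f_B:
f_B·(-53.4 − -41.5) = -27.001 − 0.573×(-41.5) = -3.221
f_B = -3.221 / -11.9 = 0.2707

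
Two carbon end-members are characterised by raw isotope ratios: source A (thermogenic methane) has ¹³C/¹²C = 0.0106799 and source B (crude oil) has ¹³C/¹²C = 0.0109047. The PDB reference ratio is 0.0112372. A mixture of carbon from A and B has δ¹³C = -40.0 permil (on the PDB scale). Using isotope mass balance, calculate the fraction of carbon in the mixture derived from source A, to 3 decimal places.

δ_A = (0.0106799/0.0112372 − 1)×1000 = (0.950406 − 1)×1000 = -49.594 permil
δ_B = (0.0109047/0.0112372 − 1)×1000 = (0.970411 − 1)×1000 = -29.589 permil
f_A = (δ_mix − δ_B)/(δ_A − δ_B) = (-40.0 − (-29.589))/(-49.594 − (-29.589))
f_A = -10.411 / -20.005 = 0.5204

0.520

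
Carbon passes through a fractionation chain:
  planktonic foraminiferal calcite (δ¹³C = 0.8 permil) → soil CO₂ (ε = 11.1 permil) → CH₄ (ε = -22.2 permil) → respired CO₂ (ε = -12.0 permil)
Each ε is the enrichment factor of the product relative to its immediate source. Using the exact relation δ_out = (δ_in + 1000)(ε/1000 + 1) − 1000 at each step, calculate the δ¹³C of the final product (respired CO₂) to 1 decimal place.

-22.4 permil

step 1: δ = (0.80 + 1000)·(11.1/1000 + 1) − 1000 = 11.91 permil
step 2: δ = (11.91 + 1000)·(-22.2/1000 + 1) − 1000 = -10.56 permil
step 3: δ = (-10.56 + 1000)·(-12.0/1000 + 1) − 1000 = -22.43 permil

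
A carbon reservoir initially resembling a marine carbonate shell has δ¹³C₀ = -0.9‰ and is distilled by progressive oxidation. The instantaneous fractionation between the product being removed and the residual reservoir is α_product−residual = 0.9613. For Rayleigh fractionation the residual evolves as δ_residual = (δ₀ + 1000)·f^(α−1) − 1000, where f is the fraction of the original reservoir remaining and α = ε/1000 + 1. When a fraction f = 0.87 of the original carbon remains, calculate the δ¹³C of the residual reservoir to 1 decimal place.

4.5‰

Rayleigh residual: δ_res = (δ₀ + 1000)·f^(α−1) − 1000
α − 1 = -0.03870
f^(α−1) = 0.87^(-0.03870) = 1.005404
δ_res = (-0.9 + 1000) × 1.005404 − 1000 = 1004.499 − 1000 = 4.50‰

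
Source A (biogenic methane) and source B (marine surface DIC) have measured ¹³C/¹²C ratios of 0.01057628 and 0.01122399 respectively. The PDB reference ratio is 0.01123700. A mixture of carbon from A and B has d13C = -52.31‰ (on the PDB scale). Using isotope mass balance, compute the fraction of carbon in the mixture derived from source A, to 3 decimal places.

0.887

δ_A = (0.01057628/0.01123700 − 1)×1000 = (0.941201 − 1)×1000 = -58.799‰
δ_B = (0.01122399/0.01123700 − 1)×1000 = (0.998842 − 1)×1000 = -1.158‰
f_A = (δ_mix − δ_B)/(δ_A − δ_B) = (-52.31 − (-1.158))/(-58.799 − (-1.158))
f_A = -51.152 / -57.641 = 0.8874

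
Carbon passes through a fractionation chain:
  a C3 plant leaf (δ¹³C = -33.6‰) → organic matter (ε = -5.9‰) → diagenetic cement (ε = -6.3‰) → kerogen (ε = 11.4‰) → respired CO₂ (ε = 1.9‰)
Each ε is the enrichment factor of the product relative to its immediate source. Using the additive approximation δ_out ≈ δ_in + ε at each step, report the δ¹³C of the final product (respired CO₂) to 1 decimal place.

step 1: δ ≈ -33.6 + (-5.9) = -39.5‰
step 2: δ ≈ -39.5 + (-6.3) = -45.8‰
step 3: δ ≈ -45.8 + (11.4) = -34.4‰
step 4: δ ≈ -34.4 + (1.9) = -32.5‰

-32.5‰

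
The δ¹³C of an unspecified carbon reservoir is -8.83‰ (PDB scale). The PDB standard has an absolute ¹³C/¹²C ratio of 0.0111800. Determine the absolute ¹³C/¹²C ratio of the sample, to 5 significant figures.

0.011081

R_sample = R_standard × (δ¹³C/1000 + 1)
R_sample = 0.0111800 × (-8.83/1000 + 1) = 0.0111800 × 0.991170
R_sample = 0.0110813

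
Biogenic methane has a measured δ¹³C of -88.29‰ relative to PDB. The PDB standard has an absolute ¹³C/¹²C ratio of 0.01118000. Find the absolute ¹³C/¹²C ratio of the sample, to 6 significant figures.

0.0101929

R_sample = R_standard × (δ¹³C/1000 + 1)
R_sample = 0.01118000 × (-88.29/1000 + 1) = 0.01118000 × 0.911710
R_sample = 0.0101929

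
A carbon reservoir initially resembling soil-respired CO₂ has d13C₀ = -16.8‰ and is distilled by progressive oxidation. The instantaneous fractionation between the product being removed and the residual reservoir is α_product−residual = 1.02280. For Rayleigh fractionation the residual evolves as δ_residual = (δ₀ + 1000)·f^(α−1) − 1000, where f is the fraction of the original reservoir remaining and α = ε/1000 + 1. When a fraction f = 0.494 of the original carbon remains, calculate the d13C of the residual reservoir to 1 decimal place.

Rayleigh residual: δ_res = (δ₀ + 1000)·f^(α−1) − 1000
α − 1 = 0.02280
f^(α−1) = 0.494^(0.02280) = 0.984050
δ_res = (-16.8 + 1000) × 0.984050 − 1000 = 967.518 − 1000 = -32.48‰

-32.5‰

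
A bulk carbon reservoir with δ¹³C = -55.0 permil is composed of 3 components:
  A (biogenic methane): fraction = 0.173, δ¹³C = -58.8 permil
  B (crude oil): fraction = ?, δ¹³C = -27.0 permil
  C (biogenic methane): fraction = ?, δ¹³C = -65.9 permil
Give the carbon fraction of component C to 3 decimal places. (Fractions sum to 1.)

0.578

Let f_C and f_B be the unknown fractions; fractions sum to 1 so f_C + f_B = 0.827.
Mass balance: Σ fᵢ·δᵢ = δ_bulk ⇒ f_C·(-65.9) + f_B·(-27.0) = -55.0 − (-10.172) = -44.828
Substitute f_B = 0.827 − f_C:
f_C·(-65.9 − -27.0) = -44.828 − 0.827×(-27.0) = -22.499
f_C = -22.499 / -38.9 = 0.5784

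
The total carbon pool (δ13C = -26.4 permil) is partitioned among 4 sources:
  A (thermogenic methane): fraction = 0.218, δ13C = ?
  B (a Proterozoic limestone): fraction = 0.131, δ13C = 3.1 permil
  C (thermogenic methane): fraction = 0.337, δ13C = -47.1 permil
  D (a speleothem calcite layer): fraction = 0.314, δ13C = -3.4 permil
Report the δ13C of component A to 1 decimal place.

Isotope mass balance: δ_bulk = Σ fᵢ·δᵢ.
-26.4 = 0.218×δ_A + 0.131×(3.1) + 0.337×(-47.1) + 0.314×(-3.4)
0.218·δ_A = -26.4 − (-16.534) = -9.866
δ_A = -9.866 / 0.218 = -45.26 permil

-45.3 permil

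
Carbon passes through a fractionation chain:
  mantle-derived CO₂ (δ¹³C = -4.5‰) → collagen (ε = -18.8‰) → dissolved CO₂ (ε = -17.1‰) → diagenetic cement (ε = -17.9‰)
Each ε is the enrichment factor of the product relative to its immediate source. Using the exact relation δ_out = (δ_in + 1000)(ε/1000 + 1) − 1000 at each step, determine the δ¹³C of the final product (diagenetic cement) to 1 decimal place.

step 1: δ = (-4.50 + 1000)·(-18.8/1000 + 1) − 1000 = -23.22‰
step 2: δ = (-23.22 + 1000)·(-17.1/1000 + 1) − 1000 = -39.92‰
step 3: δ = (-39.92 + 1000)·(-17.9/1000 + 1) − 1000 = -57.10‰

-57.1‰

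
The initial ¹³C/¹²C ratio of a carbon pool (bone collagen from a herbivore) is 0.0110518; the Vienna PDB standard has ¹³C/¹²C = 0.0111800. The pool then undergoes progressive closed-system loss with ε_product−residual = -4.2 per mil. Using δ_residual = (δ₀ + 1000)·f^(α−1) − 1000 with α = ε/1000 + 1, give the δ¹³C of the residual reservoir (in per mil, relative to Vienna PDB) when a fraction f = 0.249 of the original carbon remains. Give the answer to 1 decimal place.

-5.7 per mil

δ₀ = (0.0110518/0.0111800 − 1)×1000 = (0.988533 − 1)×1000 = -11.467 per mil
α − 1 = ε/1000 = -0.0042
f^(α−1) = 0.249^(-0.0042) = 1.005856
δ_res = (-11.467 + 1000) × 1.005856 − 1000 = 994.322 − 1000 = -5.68 per mil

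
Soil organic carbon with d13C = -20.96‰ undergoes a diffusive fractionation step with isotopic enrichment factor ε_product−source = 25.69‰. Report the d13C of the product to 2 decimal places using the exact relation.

Exactly, δ_product = (δ_source + 1000)·(ε/1000 + 1) − 1000.
δ_product = (-20.96 + 1000) × (25.69/1000 + 1) − 1000
δ_product = 4.192‰

4.19‰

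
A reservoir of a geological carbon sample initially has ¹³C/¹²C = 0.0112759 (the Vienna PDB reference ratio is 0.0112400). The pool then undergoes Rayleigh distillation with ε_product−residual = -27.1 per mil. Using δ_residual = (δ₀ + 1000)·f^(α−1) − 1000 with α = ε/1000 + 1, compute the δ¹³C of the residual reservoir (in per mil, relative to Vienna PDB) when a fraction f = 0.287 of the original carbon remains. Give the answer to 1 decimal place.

37.7 per mil

δ₀ = (0.0112759/0.0112400 − 1)×1000 = (1.003194 − 1)×1000 = 3.194 per mil
α − 1 = ε/1000 = -0.0271
f^(α−1) = 0.287^(-0.0271) = 1.034407
δ_res = (3.194 + 1000) × 1.034407 − 1000 = 1037.711 − 1000 = 37.71 per mil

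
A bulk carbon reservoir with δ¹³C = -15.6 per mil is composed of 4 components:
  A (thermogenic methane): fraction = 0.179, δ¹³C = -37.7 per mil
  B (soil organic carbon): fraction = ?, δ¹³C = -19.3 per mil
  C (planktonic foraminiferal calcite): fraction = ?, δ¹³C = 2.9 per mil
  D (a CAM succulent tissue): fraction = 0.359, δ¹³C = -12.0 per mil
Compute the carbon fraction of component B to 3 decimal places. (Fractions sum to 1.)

Let f_B and f_C be the unknown fractions; fractions sum to 1 so f_B + f_C = 0.462.
Mass balance: Σ fᵢ·δᵢ = δ_bulk ⇒ f_B·(-19.3) + f_C·(2.9) = -15.6 − (-11.056) = -4.544
Substitute f_C = 0.462 − f_B:
f_B·(-19.3 − 2.9) = -4.544 − 0.462×(2.9) = -5.883
f_B = -5.883 / -22.2 = 0.2650

0.265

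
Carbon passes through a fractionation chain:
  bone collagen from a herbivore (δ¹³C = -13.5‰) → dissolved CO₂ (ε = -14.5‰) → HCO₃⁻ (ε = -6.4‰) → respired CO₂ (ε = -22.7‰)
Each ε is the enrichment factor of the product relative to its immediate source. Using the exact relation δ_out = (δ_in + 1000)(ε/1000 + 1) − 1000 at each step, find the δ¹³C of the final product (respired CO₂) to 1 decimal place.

-56.0‰

step 1: δ = (-13.50 + 1000)·(-14.5/1000 + 1) − 1000 = -27.80‰
step 2: δ = (-27.80 + 1000)·(-6.4/1000 + 1) − 1000 = -34.03‰
step 3: δ = (-34.03 + 1000)·(-22.7/1000 + 1) − 1000 = -55.95‰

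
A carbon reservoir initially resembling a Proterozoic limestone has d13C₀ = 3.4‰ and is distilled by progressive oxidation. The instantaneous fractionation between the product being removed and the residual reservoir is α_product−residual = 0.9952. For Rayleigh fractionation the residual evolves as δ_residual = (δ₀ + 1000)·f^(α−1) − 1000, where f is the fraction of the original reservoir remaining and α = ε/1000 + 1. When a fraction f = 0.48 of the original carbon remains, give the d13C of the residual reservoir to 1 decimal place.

6.9‰

Rayleigh residual: δ_res = (δ₀ + 1000)·f^(α−1) − 1000
α − 1 = -0.00480
f^(α−1) = 0.48^(-0.00480) = 1.003529
δ_res = (3.4 + 1000) × 1.003529 − 1000 = 1006.941 − 1000 = 6.94‰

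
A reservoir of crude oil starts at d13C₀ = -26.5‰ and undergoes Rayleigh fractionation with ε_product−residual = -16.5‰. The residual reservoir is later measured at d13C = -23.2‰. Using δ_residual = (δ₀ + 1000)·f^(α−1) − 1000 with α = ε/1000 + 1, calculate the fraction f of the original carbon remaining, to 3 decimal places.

0.815

α − 1 = ε/1000 = -0.0165
(δ_res + 1000)/(δ₀ + 1000) = (-23.2 + 1000)/(-26.5 + 1000) = 976.8/973.5 = 1.003390
f = 1.003390^(1/-0.0165) = exp(ln(1.003390)/-0.0165) = exp(0.00338/-0.0165)
f = exp(-0.2051) = 0.8146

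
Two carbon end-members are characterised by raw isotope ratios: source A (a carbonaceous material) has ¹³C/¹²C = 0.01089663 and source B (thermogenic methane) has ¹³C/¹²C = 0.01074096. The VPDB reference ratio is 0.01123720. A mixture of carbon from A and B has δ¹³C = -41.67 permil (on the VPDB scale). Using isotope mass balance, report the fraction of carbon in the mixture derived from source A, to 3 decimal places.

0.180

δ_A = (0.01089663/0.01123720 − 1)×1000 = (0.969693 − 1)×1000 = -30.307 permil
δ_B = (0.01074096/0.01123720 − 1)×1000 = (0.955840 − 1)×1000 = -44.160 permil
f_A = (δ_mix − δ_B)/(δ_A − δ_B) = (-41.67 − (-44.160))/(-30.307 − (-44.160))
f_A = 2.490 / 13.853 = 0.1798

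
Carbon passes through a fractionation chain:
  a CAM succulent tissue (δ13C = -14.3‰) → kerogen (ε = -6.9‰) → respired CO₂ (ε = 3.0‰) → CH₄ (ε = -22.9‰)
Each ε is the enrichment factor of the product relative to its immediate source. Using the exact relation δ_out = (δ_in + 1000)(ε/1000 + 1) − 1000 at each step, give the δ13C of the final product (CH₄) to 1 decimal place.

step 1: δ = (-14.30 + 1000)·(-6.9/1000 + 1) − 1000 = -21.10‰
step 2: δ = (-21.10 + 1000)·(3.0/1000 + 1) − 1000 = -18.16‰
step 3: δ = (-18.16 + 1000)·(-22.9/1000 + 1) − 1000 = -40.65‰

-40.6‰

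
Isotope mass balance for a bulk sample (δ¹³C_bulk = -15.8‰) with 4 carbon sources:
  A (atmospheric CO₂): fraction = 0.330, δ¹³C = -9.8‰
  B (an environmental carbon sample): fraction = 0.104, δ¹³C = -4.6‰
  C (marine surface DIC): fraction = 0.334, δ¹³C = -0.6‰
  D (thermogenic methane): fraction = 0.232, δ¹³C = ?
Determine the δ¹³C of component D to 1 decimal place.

-51.2‰

Isotope mass balance: δ_bulk = Σ fᵢ·δᵢ.
-15.8 = 0.330×(-9.8) + 0.104×(-4.6) + 0.334×(-0.6) + 0.232×δ_D
0.232·δ_D = -15.8 − (-3.913) = -11.887
δ_D = -11.887 / 0.232 = -51.24‰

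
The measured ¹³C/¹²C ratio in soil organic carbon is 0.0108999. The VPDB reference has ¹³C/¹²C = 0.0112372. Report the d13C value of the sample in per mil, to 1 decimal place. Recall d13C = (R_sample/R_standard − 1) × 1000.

d13C = (R_sample / R_standard − 1) × 1000
R_sample / R_standard = 0.0108999 / 0.0112372 = 0.969984
d13C = (0.969984 − 1) × 1000 = -30.02 per mil

-30.0 per mil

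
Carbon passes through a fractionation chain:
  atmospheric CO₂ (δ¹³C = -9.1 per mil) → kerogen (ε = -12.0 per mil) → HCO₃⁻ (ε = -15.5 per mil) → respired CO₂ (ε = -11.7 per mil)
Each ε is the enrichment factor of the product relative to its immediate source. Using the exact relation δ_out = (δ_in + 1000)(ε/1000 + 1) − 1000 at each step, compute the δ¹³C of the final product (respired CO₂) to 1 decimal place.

-47.4 per mil

step 1: δ = (-9.10 + 1000)·(-12.0/1000 + 1) − 1000 = -20.99 per mil
step 2: δ = (-20.99 + 1000)·(-15.5/1000 + 1) − 1000 = -36.17 per mil
step 3: δ = (-36.17 + 1000)·(-11.7/1000 + 1) − 1000 = -47.44 per mil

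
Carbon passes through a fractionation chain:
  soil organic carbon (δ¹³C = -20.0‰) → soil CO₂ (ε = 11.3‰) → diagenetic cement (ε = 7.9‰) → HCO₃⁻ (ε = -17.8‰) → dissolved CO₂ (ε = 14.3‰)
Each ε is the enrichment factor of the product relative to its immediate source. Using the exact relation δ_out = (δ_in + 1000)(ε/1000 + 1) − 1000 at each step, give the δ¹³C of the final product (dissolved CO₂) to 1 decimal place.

step 1: δ = (-20.00 + 1000)·(11.3/1000 + 1) − 1000 = -8.93‰
step 2: δ = (-8.93 + 1000)·(7.9/1000 + 1) − 1000 = -1.10‰
step 3: δ = (-1.10 + 1000)·(-17.8/1000 + 1) − 1000 = -18.88‰
step 4: δ = (-18.88 + 1000)·(14.3/1000 + 1) − 1000 = -4.85‰

-4.8‰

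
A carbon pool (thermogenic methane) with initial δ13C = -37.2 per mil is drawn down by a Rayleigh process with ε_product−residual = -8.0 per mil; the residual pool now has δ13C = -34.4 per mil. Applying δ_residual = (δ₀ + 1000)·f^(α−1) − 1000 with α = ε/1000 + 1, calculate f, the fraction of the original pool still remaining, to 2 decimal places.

α − 1 = ε/1000 = -0.0080
(δ_res + 1000)/(δ₀ + 1000) = (-34.4 + 1000)/(-37.2 + 1000) = 965.6/962.8 = 1.002908
f = 1.002908^(1/-0.0080) = exp(ln(1.002908)/-0.0080) = exp(0.00290/-0.0080)
f = exp(-0.3630) = 0.6956

0.70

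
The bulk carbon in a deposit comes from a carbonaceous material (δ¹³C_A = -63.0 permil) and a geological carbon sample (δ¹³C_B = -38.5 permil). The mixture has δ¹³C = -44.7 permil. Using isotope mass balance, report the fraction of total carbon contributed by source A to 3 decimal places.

δ_mix = f_A·δ_A + (1 − f_A)·δ_B  ⇒  f_A = (δ_mix − δ_B)/(δ_A − δ_B)
f_A = (-44.7 − (-38.5)) / (-63.0 − (-38.5))
f_A = -6.2 / -24.5 = 0.2531

0.253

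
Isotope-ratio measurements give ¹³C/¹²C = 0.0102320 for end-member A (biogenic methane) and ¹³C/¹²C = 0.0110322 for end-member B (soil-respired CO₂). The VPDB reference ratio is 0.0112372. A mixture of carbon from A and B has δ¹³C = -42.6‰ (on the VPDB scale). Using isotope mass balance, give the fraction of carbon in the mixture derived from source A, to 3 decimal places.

0.342

δ_A = (0.0102320/0.0112372 − 1)×1000 = (0.910547 − 1)×1000 = -89.453‰
δ_B = (0.0110322/0.0112372 − 1)×1000 = (0.981757 − 1)×1000 = -18.243‰
f_A = (δ_mix − δ_B)/(δ_A − δ_B) = (-42.6 − (-18.243))/(-89.453 − (-18.243))
f_A = -24.357 / -71.210 = 0.3420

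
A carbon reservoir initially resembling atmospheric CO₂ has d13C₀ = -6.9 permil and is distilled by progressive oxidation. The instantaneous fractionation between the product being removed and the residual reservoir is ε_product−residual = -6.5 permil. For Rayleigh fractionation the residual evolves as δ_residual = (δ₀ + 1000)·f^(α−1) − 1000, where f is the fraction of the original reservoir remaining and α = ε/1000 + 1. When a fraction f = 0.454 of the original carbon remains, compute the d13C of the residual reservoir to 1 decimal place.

Rayleigh residual: δ_res = (δ₀ + 1000)·f^(α−1) − 1000
α = ε/1000 + 1 = 0.99350, so α − 1 = -0.00650
f^(α−1) = 0.454^(-0.00650) = 1.005146
δ_res = (-6.9 + 1000) × 1.005146 − 1000 = 998.210 − 1000 = -1.79 permil

-1.8 permil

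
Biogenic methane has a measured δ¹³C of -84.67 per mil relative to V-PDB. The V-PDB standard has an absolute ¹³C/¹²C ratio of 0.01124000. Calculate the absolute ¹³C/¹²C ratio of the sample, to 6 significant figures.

R_sample = R_standard × (δ¹³C/1000 + 1)
R_sample = 0.01124000 × (-84.67/1000 + 1) = 0.01124000 × 0.915330
R_sample = 0.0102883

0.0102883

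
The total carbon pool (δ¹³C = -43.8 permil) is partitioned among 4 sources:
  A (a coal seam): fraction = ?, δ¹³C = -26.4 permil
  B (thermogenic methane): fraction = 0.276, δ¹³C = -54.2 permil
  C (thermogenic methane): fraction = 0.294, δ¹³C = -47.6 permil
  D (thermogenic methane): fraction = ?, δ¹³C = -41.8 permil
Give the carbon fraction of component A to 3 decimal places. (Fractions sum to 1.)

0.203

Let f_A and f_D be the unknown fractions; fractions sum to 1 so f_A + f_D = 0.430.
Mass balance: Σ fᵢ·δᵢ = δ_bulk ⇒ f_A·(-26.4) + f_D·(-41.8) = -43.8 − (-28.954) = -14.846
Substitute f_D = 0.430 − f_A:
f_A·(-26.4 − -41.8) = -14.846 − 0.430×(-41.8) = 3.128
f_A = 3.128 / 15.4 = 0.2031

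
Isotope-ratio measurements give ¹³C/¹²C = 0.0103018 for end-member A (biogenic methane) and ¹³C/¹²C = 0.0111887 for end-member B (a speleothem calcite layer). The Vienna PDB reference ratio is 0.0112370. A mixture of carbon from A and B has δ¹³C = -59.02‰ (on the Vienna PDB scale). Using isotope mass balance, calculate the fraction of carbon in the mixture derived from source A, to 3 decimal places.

δ_A = (0.0103018/0.0112370 − 1)×1000 = (0.916775 − 1)×1000 = -83.225‰
δ_B = (0.0111887/0.0112370 − 1)×1000 = (0.995702 − 1)×1000 = -4.298‰
f_A = (δ_mix − δ_B)/(δ_A − δ_B) = (-59.02 − (-4.298))/(-83.225 − (-4.298))
f_A = -54.722 / -78.927 = 0.6933

0.693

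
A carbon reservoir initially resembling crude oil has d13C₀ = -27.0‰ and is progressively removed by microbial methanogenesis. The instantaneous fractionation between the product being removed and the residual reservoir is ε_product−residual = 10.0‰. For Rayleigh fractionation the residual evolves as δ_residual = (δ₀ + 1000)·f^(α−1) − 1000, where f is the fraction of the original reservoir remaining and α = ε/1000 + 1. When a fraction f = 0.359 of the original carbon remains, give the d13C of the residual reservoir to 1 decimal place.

-36.9‰

Rayleigh residual: δ_res = (δ₀ + 1000)·f^(α−1) − 1000
α = ε/1000 + 1 = 1.01000, so α − 1 = 0.01000
f^(α−1) = 0.359^(0.01000) = 0.989808
δ_res = (-27.0 + 1000) × 0.989808 − 1000 = 963.083 − 1000 = -36.92‰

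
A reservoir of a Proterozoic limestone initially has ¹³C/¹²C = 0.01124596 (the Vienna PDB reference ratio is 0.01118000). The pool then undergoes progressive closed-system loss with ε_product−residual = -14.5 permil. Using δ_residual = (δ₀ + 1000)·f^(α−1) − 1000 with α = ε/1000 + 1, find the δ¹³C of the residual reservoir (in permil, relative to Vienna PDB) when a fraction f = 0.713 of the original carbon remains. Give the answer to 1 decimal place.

10.8 permil

δ₀ = (0.01124596/0.01118000 − 1)×1000 = (1.005900 − 1)×1000 = 5.900 permil
α − 1 = ε/1000 = -0.0145
f^(α−1) = 0.713^(-0.0145) = 1.004917
δ_res = (5.900 + 1000) × 1.004917 − 1000 = 1010.846 − 1000 = 10.85 permil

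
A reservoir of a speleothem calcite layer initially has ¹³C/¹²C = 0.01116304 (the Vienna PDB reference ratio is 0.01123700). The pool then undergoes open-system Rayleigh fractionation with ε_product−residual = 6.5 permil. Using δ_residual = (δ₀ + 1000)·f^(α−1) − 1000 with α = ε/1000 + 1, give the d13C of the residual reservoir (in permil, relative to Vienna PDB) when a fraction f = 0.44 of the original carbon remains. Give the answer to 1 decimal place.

-11.9 permil

δ₀ = (0.01116304/0.01123700 − 1)×1000 = (0.993418 − 1)×1000 = -6.582 permil
α − 1 = ε/1000 = 0.0065
f^(α−1) = 0.44^(0.0065) = 0.994678
δ_res = (-6.582 + 1000) × 0.994678 − 1000 = 988.131 − 1000 = -11.87 permil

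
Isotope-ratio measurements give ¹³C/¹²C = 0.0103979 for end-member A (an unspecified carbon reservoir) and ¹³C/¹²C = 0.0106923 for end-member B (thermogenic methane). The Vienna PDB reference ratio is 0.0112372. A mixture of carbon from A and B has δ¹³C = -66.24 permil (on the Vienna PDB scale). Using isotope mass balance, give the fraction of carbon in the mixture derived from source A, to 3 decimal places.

δ_A = (0.0103979/0.0112372 − 1)×1000 = (0.925311 − 1)×1000 = -74.689 permil
δ_B = (0.0106923/0.0112372 − 1)×1000 = (0.951509 − 1)×1000 = -48.491 permil
f_A = (δ_mix − δ_B)/(δ_A − δ_B) = (-66.24 − (-48.491))/(-74.689 − (-48.491))
f_A = -17.749 / -26.199 = 0.6775

0.677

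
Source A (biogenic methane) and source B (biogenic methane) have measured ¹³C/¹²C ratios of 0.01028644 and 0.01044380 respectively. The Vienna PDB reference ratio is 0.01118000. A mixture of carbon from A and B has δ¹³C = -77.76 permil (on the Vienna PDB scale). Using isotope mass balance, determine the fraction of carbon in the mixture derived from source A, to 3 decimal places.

0.846

δ_A = (0.01028644/0.01118000 − 1)×1000 = (0.920075 − 1)×1000 = -79.925 permil
δ_B = (0.01044380/0.01118000 − 1)×1000 = (0.934150 − 1)×1000 = -65.850 permil
f_A = (δ_mix − δ_B)/(δ_A − δ_B) = (-77.76 − (-65.850))/(-79.925 − (-65.850))
f_A = -11.910 / -14.075 = 0.8462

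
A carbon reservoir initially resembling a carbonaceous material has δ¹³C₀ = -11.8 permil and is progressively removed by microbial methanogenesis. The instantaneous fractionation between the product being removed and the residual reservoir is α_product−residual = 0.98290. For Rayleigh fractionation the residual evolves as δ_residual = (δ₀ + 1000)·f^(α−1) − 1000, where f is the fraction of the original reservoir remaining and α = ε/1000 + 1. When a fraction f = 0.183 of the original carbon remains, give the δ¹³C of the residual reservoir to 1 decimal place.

17.3 permil

Rayleigh residual: δ_res = (δ₀ + 1000)·f^(α−1) − 1000
α − 1 = -0.01710
f^(α−1) = 0.183^(-0.01710) = 1.029466
δ_res = (-11.8 + 1000) × 1.029466 − 1000 = 1017.318 − 1000 = 17.32 permil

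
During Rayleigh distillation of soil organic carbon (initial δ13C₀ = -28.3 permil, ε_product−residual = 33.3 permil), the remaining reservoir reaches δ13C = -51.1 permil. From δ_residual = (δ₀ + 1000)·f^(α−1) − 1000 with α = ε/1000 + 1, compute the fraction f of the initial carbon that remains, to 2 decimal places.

0.49

α − 1 = ε/1000 = 0.0333
(δ_res + 1000)/(δ₀ + 1000) = (-51.1 + 1000)/(-28.3 + 1000) = 948.9/971.7 = 0.976536
f = 0.976536^(1/0.0333) = exp(ln(0.976536)/0.0333) = exp(-0.02374/0.0333)
f = exp(-0.7130) = 0.4902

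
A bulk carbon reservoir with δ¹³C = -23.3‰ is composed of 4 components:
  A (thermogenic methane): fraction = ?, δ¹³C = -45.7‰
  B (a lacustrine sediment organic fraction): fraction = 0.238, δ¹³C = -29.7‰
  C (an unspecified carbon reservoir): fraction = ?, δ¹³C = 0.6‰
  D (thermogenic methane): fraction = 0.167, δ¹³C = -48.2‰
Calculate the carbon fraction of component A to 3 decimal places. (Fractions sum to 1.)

0.184

Let f_A and f_C be the unknown fractions; fractions sum to 1 so f_A + f_C = 0.595.
Mass balance: Σ fᵢ·δᵢ = δ_bulk ⇒ f_A·(-45.7) + f_C·(0.6) = -23.3 − (-15.118) = -8.182
Substitute f_C = 0.595 − f_A:
f_A·(-45.7 − 0.6) = -8.182 − 0.595×(0.6) = -8.539
f_A = -8.539 / -46.3 = 0.1844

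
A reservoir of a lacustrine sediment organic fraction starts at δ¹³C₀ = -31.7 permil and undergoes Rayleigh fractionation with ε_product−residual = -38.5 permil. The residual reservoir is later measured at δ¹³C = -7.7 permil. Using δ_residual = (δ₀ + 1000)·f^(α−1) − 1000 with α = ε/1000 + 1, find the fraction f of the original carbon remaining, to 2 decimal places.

0.53

α − 1 = ε/1000 = -0.0385
(δ_res + 1000)/(δ₀ + 1000) = (-7.7 + 1000)/(-31.7 + 1000) = 992.3/968.3 = 1.024786
f = 1.024786^(1/-0.0385) = exp(ln(1.024786)/-0.0385) = exp(0.02448/-0.0385)
f = exp(-0.6359) = 0.5294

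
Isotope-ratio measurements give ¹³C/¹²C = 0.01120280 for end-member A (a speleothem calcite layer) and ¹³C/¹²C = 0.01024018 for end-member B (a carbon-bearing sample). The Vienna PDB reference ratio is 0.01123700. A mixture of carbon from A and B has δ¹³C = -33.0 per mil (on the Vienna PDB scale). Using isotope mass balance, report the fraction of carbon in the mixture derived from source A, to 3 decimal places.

0.650

δ_A = (0.01120280/0.01123700 − 1)×1000 = (0.996956 − 1)×1000 = -3.044 per mil
δ_B = (0.01024018/0.01123700 − 1)×1000 = (0.911291 − 1)×1000 = -88.709 per mil
f_A = (δ_mix − δ_B)/(δ_A − δ_B) = (-33.0 − (-88.709))/(-3.044 − (-88.709))
f_A = 55.709 / 85.665 = 0.6503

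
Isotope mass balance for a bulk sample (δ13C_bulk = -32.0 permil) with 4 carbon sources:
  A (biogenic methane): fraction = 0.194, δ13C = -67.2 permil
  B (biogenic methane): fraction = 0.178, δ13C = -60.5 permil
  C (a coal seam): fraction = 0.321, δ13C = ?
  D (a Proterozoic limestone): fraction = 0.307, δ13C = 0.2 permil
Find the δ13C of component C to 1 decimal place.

Isotope mass balance: δ_bulk = Σ fᵢ·δᵢ.
-32.0 = 0.194×(-67.2) + 0.178×(-60.5) + 0.321×δ_C + 0.307×(0.2)
0.321·δ_C = -32.0 − (-23.744) = -8.256
δ_C = -8.256 / 0.321 = -25.72 permil

-25.7 permil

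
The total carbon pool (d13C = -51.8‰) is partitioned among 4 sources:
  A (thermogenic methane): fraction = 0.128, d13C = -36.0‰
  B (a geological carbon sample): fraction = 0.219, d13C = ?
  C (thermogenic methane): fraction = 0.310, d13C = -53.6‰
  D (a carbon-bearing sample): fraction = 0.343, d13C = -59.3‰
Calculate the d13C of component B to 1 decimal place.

Isotope mass balance: δ_bulk = Σ fᵢ·δᵢ.
-51.8 = 0.128×(-36.0) + 0.219×δ_B + 0.310×(-53.6) + 0.343×(-59.3)
0.219·δ_B = -51.8 − (-41.564) = -10.236
δ_B = -10.236 / 0.219 = -46.74‰

-46.7‰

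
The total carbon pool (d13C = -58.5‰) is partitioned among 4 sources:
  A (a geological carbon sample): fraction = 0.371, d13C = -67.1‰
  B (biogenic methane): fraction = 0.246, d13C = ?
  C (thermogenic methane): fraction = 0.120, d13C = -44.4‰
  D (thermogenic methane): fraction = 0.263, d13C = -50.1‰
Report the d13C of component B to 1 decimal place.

Isotope mass balance: δ_bulk = Σ fᵢ·δᵢ.
-58.5 = 0.371×(-67.1) + 0.246×δ_B + 0.120×(-44.4) + 0.263×(-50.1)
0.246·δ_B = -58.5 − (-43.398) = -15.102
δ_B = -15.102 / 0.246 = -61.39‰

-61.4‰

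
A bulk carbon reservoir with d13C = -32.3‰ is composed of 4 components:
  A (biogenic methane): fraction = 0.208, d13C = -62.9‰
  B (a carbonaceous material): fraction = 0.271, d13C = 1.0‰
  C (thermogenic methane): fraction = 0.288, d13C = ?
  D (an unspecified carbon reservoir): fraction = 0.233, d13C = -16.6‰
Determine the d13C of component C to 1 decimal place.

Isotope mass balance: δ_bulk = Σ fᵢ·δᵢ.
-32.3 = 0.208×(-62.9) + 0.271×(1.0) + 0.288×δ_C + 0.233×(-16.6)
0.288·δ_C = -32.3 − (-16.680) = -15.620
δ_C = -15.620 / 0.288 = -54.24‰

-54.2‰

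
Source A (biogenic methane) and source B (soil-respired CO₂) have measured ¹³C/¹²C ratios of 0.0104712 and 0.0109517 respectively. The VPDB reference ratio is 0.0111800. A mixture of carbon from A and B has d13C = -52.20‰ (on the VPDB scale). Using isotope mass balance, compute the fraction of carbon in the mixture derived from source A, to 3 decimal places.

0.739

δ_A = (0.0104712/0.0111800 − 1)×1000 = (0.936601 − 1)×1000 = -63.399‰
δ_B = (0.0109517/0.0111800 − 1)×1000 = (0.979580 − 1)×1000 = -20.420‰
f_A = (δ_mix − δ_B)/(δ_A − δ_B) = (-52.20 − (-20.420))/(-63.399 − (-20.420))
f_A = -31.780 / -42.979 = 0.7394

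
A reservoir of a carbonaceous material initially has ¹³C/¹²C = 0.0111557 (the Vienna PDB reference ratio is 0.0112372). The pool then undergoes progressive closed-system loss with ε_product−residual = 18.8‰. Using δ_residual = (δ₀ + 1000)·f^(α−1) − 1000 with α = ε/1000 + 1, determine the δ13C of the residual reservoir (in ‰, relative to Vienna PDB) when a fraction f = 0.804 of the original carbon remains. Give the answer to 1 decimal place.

-11.3‰

δ₀ = (0.0111557/0.0112372 − 1)×1000 = (0.992747 − 1)×1000 = -7.253‰
α − 1 = ε/1000 = 0.0188
f^(α−1) = 0.804^(0.0188) = 0.995907
δ_res = (-7.253 + 1000) × 0.995907 − 1000 = 988.684 − 1000 = -11.32‰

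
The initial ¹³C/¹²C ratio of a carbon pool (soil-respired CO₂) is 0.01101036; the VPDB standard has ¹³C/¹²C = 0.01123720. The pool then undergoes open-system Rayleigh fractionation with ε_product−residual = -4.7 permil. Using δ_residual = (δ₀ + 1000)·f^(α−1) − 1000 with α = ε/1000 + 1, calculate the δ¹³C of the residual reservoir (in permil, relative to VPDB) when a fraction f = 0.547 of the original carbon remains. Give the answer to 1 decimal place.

δ₀ = (0.01101036/0.01123720 − 1)×1000 = (0.979813 − 1)×1000 = -20.187 permil
α − 1 = ε/1000 = -0.0047
f^(α−1) = 0.547^(-0.0047) = 1.002840
δ_res = (-20.187 + 1000) × 1.002840 − 1000 = 982.596 − 1000 = -17.40 permil

-17.4 permil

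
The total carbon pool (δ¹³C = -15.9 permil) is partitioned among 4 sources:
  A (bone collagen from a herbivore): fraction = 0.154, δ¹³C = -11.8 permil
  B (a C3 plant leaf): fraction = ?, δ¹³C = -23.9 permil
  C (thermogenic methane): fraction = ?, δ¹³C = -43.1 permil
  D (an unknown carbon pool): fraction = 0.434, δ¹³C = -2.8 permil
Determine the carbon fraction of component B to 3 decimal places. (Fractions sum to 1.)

0.255

Let f_B and f_C be the unknown fractions; fractions sum to 1 so f_B + f_C = 0.412.
Mass balance: Σ fᵢ·δᵢ = δ_bulk ⇒ f_B·(-23.9) + f_C·(-43.1) = -15.9 − (-3.032) = -12.868
Substitute f_C = 0.412 − f_B:
f_B·(-23.9 − -43.1) = -12.868 − 0.412×(-43.1) = 4.890
f_B = 4.890 / 19.2 = 0.2547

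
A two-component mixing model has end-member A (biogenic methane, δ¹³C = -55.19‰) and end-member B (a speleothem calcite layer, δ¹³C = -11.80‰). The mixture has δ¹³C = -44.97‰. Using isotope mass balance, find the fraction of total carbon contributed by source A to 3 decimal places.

δ_mix = f_A·δ_A + (1 − f_A)·δ_B  ⇒  f_A = (δ_mix − δ_B)/(δ_A − δ_B)
f_A = (-44.97 − (-11.80)) / (-55.19 − (-11.80))
f_A = -33.17 / -43.39 = 0.7645

0.764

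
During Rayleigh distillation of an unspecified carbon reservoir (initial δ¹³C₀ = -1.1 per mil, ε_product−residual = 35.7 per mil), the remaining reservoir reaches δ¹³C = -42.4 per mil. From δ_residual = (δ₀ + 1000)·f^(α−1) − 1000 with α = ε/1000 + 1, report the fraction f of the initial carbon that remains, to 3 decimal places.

0.306

α − 1 = ε/1000 = 0.0357
(δ_res + 1000)/(δ₀ + 1000) = (-42.4 + 1000)/(-1.1 + 1000) = 957.6/998.9 = 0.958655
f = 0.958655^(1/0.0357) = exp(ln(0.958655)/0.0357) = exp(-0.04222/0.0357)
f = exp(-1.1828) = 0.3064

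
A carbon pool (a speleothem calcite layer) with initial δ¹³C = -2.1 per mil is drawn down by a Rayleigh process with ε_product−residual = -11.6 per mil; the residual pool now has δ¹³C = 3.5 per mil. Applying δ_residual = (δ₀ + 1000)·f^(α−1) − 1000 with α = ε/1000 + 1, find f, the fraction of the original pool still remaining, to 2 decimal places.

0.62

α − 1 = ε/1000 = -0.0116
(δ_res + 1000)/(δ₀ + 1000) = (3.5 + 1000)/(-2.1 + 1000) = 1003.5/997.9 = 1.005612
f = 1.005612^(1/-0.0116) = exp(ln(1.005612)/-0.0116) = exp(0.00560/-0.0116)
f = exp(-0.4824) = 0.6173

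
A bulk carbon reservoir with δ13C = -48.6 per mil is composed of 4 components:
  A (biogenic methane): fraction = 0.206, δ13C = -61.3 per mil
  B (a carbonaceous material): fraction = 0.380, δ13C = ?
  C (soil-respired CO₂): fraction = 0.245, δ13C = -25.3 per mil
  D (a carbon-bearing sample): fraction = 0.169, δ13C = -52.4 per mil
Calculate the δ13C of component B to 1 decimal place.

Isotope mass balance: δ_bulk = Σ fᵢ·δᵢ.
-48.6 = 0.206×(-61.3) + 0.380×δ_B + 0.245×(-25.3) + 0.169×(-52.4)
0.380·δ_B = -48.6 − (-27.682) = -20.918
δ_B = -20.918 / 0.380 = -55.05 per mil

-55.0 per mil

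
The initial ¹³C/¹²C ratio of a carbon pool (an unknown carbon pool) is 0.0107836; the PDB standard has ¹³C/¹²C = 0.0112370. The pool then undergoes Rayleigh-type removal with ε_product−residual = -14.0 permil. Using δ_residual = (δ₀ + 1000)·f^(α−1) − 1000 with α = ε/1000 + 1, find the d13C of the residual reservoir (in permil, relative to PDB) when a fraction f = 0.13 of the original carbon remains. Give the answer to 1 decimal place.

-12.5 permil

δ₀ = (0.0107836/0.0112370 − 1)×1000 = (0.959651 − 1)×1000 = -40.349 permil
α − 1 = ε/1000 = -0.0140
f^(α−1) = 0.13^(-0.0140) = 1.028975
δ_res = (-40.349 + 1000) × 1.028975 − 1000 = 987.457 − 1000 = -12.54 permil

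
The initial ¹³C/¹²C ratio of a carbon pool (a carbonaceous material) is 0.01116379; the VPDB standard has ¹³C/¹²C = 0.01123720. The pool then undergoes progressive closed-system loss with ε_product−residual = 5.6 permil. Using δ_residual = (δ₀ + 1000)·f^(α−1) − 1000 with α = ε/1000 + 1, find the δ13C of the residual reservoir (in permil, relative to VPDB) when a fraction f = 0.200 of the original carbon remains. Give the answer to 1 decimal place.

-15.4 permil

δ₀ = (0.01116379/0.01123720 − 1)×1000 = (0.993467 − 1)×1000 = -6.533 permil
α − 1 = ε/1000 = 0.0056
f^(α−1) = 0.200^(0.0056) = 0.991028
δ_res = (-6.533 + 1000) × 0.991028 − 1000 = 984.553 − 1000 = -15.45 permil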